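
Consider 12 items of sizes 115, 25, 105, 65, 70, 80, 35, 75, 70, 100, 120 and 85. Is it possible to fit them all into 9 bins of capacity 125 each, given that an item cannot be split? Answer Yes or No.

Total = 945; ⌈945/125⌉ = 8.
10 items each exceed half the capacity and cannot share a bin, forcing at least 10 bins.
At least 10 bins are required, but only 9 are allowed.

No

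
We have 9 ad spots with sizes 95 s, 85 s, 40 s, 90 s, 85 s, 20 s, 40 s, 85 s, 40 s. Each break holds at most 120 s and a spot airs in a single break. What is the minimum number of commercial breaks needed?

Total = 95 + 90 + 85 + 85 + 85 + 40 + 40 + 40 + 20 = 580 s.
Lower bound: ⌈580/120⌉ = 5 commercial breaks.
A packing using 6 commercial breaks:
  break 1: 95 + 20 = 115
  break 2: 90 = 90
  break 3: 85 = 85
  break 4: 85 = 85
  break 5: 85 = 85
  break 6: 40 + 40 + 40 = 120
No arrangement into 5 commercial breaks stays within capacity, so 6 is optimal.

6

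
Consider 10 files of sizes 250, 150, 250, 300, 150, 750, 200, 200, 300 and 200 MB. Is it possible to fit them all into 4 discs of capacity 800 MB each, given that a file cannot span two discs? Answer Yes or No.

A valid assignment using 4 discs:
  disc 1: 750 = 750
  disc 2: 300 + 300 + 200 = 800
  disc 3: 250 + 250 + 200 = 700
  disc 4: 200 + 150 + 150 = 500
Every load is within 800 MB, so 4 discs suffice.

Yes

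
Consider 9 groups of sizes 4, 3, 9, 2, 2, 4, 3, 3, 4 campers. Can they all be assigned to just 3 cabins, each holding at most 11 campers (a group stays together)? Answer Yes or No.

Total = 34 campers; ⌈34/11⌉ = 4.
At least 4 cabins are required, but only 3 are allowed.

No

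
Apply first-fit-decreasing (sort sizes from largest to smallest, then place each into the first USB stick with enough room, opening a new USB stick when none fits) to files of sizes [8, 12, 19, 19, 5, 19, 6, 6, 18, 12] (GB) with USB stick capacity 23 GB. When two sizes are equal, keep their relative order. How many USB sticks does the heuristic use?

7

Sorted descending: 19, 19, 19, 18, 12, 12, 8, 6, 6, 5.
  19 → USB stick 1 (new)  [load 19/23]
  19 → USB stick 2 (new)  [load 19/23]
  19 → USB stick 3 (new)  [load 19/23]
  18 → USB stick 4 (new)  [load 18/23]
  12 → USB stick 5 (new)  [load 12/23]
  12 → USB stick 6 (new)  [load 12/23]
  8 → USB stick 5  [load 20/23]
  6 → USB stick 6  [load 18/23]
  6 → USB stick 7 (new)  [load 6/23]
  5 → USB stick 4  [load 23/23]
7 USB sticks opened.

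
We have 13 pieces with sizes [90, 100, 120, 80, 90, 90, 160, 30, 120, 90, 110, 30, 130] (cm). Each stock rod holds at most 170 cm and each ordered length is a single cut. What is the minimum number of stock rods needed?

10

Total = 160 + 130 + 120 + 120 + 110 + 100 + 90 + 90 + 90 + 90 + 80 + 30 + 30 = 1240 cm.
Lower bound: ⌈1240/170⌉ = 8 stock rods.
Also, 10 pieces each exceed 85 cm, and no two of those can share a stock rod, so at least 10 stock rods are needed.
A packing using 10 stock rods:
  stock rod 1: 160 = 160
  stock rod 2: 130 + 30 = 160
  stock rod 3: 120 + 30 = 150
  stock rod 4: 120 = 120
  stock rod 5: 110 = 110
  stock rod 6: 100 = 100
  stock rod 7: 90 + 80 = 170
  stock rod 8: 90 = 90
  stock rod 9: 90 = 90
  stock rod 10: 90 = 90
This matches the lower bound, so 10 is optimal.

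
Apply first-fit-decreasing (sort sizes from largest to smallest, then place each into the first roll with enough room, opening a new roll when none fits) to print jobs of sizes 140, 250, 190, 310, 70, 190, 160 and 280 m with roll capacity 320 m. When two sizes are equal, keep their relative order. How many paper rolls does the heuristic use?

Sorted descending: 310, 280, 250, 190, 190, 160, 140, 70.
  310 → roll 1 (new)  [load 310/320]
  280 → roll 2 (new)  [load 280/320]
  250 → roll 3 (new)  [load 250/320]
  190 → roll 4 (new)  [load 190/320]
  190 → roll 5 (new)  [load 190/320]
  160 → roll 6 (new)  [load 160/320]
  140 → roll 6  [load 300/320]
  70 → roll 3  [load 320/320]
6 paper rolls opened.

6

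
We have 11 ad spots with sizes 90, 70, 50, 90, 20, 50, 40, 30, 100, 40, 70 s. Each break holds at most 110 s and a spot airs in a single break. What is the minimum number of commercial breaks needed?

Total = 100 + 90 + 90 + 70 + 70 + 50 + 50 + 40 + 40 + 30 + 20 = 650 s.
Lower bound: ⌈650/110⌉ = 6 commercial breaks.
A packing using 7 commercial breaks:
  break 1: 100 = 100
  break 2: 90 + 20 = 110
  break 3: 90 = 90
  break 4: 70 + 40 = 110
  break 5: 70 + 40 = 110
  break 6: 50 + 50 = 100
  break 7: 30 = 30
No arrangement into 6 commercial breaks stays within capacity, so 7 is optimal.

7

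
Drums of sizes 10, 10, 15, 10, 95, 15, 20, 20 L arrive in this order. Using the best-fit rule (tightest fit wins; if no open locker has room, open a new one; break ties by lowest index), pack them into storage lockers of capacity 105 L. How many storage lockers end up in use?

  10 → locker 1 (new)  [load 10/105]
  10 → locker 1  [load 20/105]
  15 → locker 1  [load 35/105]
  10 → locker 1  [load 45/105]
  95 → locker 2 (new)  [load 95/105]
  15 → locker 1  [load 60/105]
  20 → locker 1  [load 80/105]
  20 → locker 1  [load 100/105]
2 storage lockers opened.

2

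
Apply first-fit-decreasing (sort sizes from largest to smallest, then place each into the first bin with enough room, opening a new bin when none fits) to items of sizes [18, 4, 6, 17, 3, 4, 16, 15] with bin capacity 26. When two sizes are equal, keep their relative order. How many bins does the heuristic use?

Sorted descending: 18, 17, 16, 15, 6, 4, 4, 3.
  18 → bin 1 (new)  [load 18/26]
  17 → bin 2 (new)  [load 17/26]
  16 → bin 3 (new)  [load 16/26]
  15 → bin 4 (new)  [load 15/26]
  6 → bin 1  [load 24/26]
  4 → bin 2  [load 21/26]
  4 → bin 2  [load 25/26]
  3 → bin 3  [load 19/26]
4 bins opened.

4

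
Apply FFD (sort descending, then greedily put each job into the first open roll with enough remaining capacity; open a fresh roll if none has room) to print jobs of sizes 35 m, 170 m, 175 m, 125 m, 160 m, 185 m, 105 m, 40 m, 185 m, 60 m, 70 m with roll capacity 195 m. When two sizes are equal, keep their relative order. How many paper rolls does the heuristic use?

Sorted descending: 185, 185, 175, 170, 160, 125, 105, 70, 60, 40, 35.
  185 → roll 1 (new)  [load 185/195]
  185 → roll 2 (new)  [load 185/195]
  175 → roll 3 (new)  [load 175/195]
  170 → roll 4 (new)  [load 170/195]
  160 → roll 5 (new)  [load 160/195]
  125 → roll 6 (new)  [load 125/195]
  105 → roll 7 (new)  [load 105/195]
  70 → roll 6  [load 195/195]
  60 → roll 7  [load 165/195]
  40 → roll 8 (new)  [load 40/195]
  35 → roll 5  [load 195/195]
8 paper rolls opened.

8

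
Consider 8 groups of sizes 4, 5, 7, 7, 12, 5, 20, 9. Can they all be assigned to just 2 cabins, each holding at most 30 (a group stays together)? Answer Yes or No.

Total = 69; ⌈69/30⌉ = 3.
At least 3 cabins are required, but only 2 are allowed.

No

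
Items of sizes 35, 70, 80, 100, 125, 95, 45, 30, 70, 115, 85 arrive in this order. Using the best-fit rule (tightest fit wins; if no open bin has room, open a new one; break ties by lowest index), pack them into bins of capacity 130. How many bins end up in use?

8

  35 → bin 1 (new)  [load 35/130]
  70 → bin 1  [load 105/130]
  80 → bin 2 (new)  [load 80/130]
  100 → bin 3 (new)  [load 100/130]
  125 → bin 4 (new)  [load 125/130]
  95 → bin 5 (new)  [load 95/130]
  45 → bin 2  [load 125/130]
  30 → bin 3  [load 130/130]
  70 → bin 6 (new)  [load 70/130]
  115 → bin 7 (new)  [load 115/130]
  85 → bin 8 (new)  [load 85/130]
8 bins opened.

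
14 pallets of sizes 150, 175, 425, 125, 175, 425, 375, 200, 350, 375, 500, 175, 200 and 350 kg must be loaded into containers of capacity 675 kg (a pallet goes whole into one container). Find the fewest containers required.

Total = 500 + 425 + 425 + 375 + 375 + 350 + 350 + 200 + 200 + 175 + 175 + 175 + 150 + 125 = 4000 kg.
Lower bound: ⌈4000/675⌉ = 6 containers.
Also, 7 pallets each exceed 675/2 kg, and no two of those can share a container, so at least 7 containers are needed.
A packing using 7 containers:
  container 1: 500 + 175 = 675
  container 2: 425 + 200 = 625
  container 3: 425 + 200 = 625
  container 4: 375 + 175 + 125 = 675
  container 5: 375 + 175 = 550
  container 6: 350 + 150 = 500
  container 7: 350 = 350
This matches the lower bound, so 7 is optimal.

7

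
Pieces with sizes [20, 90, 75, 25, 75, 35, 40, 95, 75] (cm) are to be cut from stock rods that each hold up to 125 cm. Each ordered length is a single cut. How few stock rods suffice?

Total = 95 + 90 + 75 + 75 + 75 + 40 + 35 + 25 + 20 = 530 cm.
Lower bound: ⌈530/125⌉ = 5 stock rods.
A packing using 5 stock rods:
  stock rod 1: 95 + 25 = 120
  stock rod 2: 90 + 35 = 125
  stock rod 3: 75 + 40 = 115
  stock rod 4: 75 + 20 = 95
  stock rod 5: 75 = 75
This matches the lower bound, so 5 is optimal.

5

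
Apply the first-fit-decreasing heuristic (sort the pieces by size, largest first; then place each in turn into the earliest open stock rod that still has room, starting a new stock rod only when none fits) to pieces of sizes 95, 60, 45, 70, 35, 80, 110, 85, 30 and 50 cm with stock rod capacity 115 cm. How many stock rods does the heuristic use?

Sorted descending: 110, 95, 85, 80, 70, 60, 50, 45, 35, 30.
  110 → stock rod 1 (new)  [load 110/115]
  95 → stock rod 2 (new)  [load 95/115]
  85 → stock rod 3 (new)  [load 85/115]
  80 → stock rod 4 (new)  [load 80/115]
  70 → stock rod 5 (new)  [load 70/115]
  60 → stock rod 6 (new)  [load 60/115]
  50 → stock rod 6  [load 110/115]
  45 → stock rod 5  [load 115/115]
  35 → stock rod 4  [load 115/115]
  30 → stock rod 3  [load 115/115]
6 stock rods opened.

6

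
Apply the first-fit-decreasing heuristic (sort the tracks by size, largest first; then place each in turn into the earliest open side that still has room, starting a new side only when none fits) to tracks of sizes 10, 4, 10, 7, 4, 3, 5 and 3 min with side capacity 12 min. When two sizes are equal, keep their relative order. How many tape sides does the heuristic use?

Sorted descending: 10, 10, 7, 5, 4, 4, 3, 3.
  10 → side 1 (new)  [load 10/12]
  10 → side 2 (new)  [load 10/12]
  7 → side 3 (new)  [load 7/12]
  5 → side 3  [load 12/12]
  4 → side 4 (new)  [load 4/12]
  4 → side 4  [load 8/12]
  3 → side 4  [load 11/12]
  3 → side 5 (new)  [load 3/12]
5 tape sides opened.

5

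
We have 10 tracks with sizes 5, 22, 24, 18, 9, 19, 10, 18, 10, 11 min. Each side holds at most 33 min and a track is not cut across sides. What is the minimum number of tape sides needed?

Total = 24 + 22 + 19 + 18 + 18 + 11 + 10 + 10 + 9 + 5 = 146 min.
Lower bound: ⌈146/33⌉ = 5 tape sides.
A packing using 5 tape sides:
  side 1: 24 + 9 = 33
  side 2: 22 + 11 = 33
  side 3: 19 + 10 = 29
  side 4: 18 + 10 + 5 = 33
  side 5: 18 = 18
This matches the lower bound, so 5 is optimal.

5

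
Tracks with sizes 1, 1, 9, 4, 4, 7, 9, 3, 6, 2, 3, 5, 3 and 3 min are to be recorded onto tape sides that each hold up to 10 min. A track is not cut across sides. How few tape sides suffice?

Total = 9 + 9 + 7 + 6 + 5 + 4 + 4 + 3 + 3 + 3 + 3 + 2 + 1 + 1 = 60 min.
Lower bound: ⌈60/10⌉ = 6 tape sides.
A packing using 6 tape sides:
  side 1: 9 + 1 = 10
  side 2: 9 + 1 = 10
  side 3: 7 + 3 = 10
  side 4: 6 + 4 = 10
  side 5: 5 + 3 + 2 = 10
  side 6: 4 + 3 + 3 = 10
This matches the lower bound, so 6 is optimal.

6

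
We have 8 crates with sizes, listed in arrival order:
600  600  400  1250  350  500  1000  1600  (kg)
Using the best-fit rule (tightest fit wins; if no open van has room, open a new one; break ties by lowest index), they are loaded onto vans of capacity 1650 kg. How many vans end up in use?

4

  600 → van 1 (new)  [load 600/1650]
  600 → van 1  [load 1200/1650]
  400 → van 1  [load 1600/1650]
  1250 → van 2 (new)  [load 1250/1650]
  350 → van 2  [load 1600/1650]
  500 → van 3 (new)  [load 500/1650]
  1000 → van 3  [load 1500/1650]
  1600 → van 4 (new)  [load 1600/1650]
4 vans opened.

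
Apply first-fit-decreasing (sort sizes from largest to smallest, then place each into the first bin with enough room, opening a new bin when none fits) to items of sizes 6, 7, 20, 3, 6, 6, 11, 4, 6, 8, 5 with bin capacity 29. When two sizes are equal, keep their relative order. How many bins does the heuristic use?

Sorted descending: 20, 11, 8, 7, 6, 6, 6, 6, 5, 4, 3.
  20 → bin 1 (new)  [load 20/29]
  11 → bin 2 (new)  [load 11/29]
  8 → bin 1  [load 28/29]
  7 → bin 2  [load 18/29]
  6 → bin 2  [load 24/29]
  6 → bin 3 (new)  [load 6/29]
  6 → bin 3  [load 12/29]
  6 → bin 3  [load 18/29]
  5 → bin 2  [load 29/29]
  4 → bin 3  [load 22/29]
  3 → bin 3  [load 25/29]
3 bins opened.

3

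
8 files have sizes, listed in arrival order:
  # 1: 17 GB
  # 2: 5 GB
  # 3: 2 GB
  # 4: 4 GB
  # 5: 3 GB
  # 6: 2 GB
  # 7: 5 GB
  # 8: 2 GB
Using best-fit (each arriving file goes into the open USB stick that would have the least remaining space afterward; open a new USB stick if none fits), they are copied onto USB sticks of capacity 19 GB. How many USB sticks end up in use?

  17 → USB stick 1 (new)  [load 17/19]
  5 → USB stick 2 (new)  [load 5/19]
  2 → USB stick 1  [load 19/19]
  4 → USB stick 2  [load 9/19]
  3 → USB stick 2  [load 12/19]
  2 → USB stick 2  [load 14/19]
  5 → USB stick 2  [load 19/19]
  2 → USB stick 3 (new)  [load 2/19]
3 USB sticks opened.

3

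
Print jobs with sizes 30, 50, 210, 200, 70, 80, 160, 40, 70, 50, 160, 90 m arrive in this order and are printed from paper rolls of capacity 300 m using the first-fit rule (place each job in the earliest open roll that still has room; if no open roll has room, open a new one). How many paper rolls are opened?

  30 → roll 1 (new)  [load 30/300]
  50 → roll 1  [load 80/300]
  210 → roll 1  [load 290/300]
  200 → roll 2 (new)  [load 200/300]
  70 → roll 2  [load 270/300]
  80 → roll 3 (new)  [load 80/300]
  160 → roll 3  [load 240/300]
  40 → roll 3  [load 280/300]
  70 → roll 4 (new)  [load 70/300]
  50 → roll 4  [load 120/300]
  160 → roll 4  [load 280/300]
  90 → roll 5 (new)  [load 90/300]
5 paper rolls opened.

5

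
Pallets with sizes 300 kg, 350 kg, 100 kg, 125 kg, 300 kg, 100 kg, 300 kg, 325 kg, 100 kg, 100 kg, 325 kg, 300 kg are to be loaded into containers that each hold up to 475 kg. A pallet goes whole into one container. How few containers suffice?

7

Total = 350 + 325 + 325 + 300 + 300 + 300 + 300 + 125 + 100 + 100 + 100 + 100 = 2725 kg.
Lower bound: ⌈2725/475⌉ = 6 containers.
Also, 7 pallets each exceed 475/2 kg, and no two of those can share a container, so at least 7 containers are needed.
A packing using 7 containers:
  container 1: 350 + 125 = 475
  container 2: 325 + 100 = 425
  container 3: 325 + 100 = 425
  container 4: 300 + 100 = 400
  container 5: 300 + 100 = 400
  container 6: 300 = 300
  container 7: 300 = 300
This matches the lower bound, so 7 is optimal.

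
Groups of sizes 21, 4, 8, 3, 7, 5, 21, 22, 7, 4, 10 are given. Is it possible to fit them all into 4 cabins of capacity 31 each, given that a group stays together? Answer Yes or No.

A valid assignment using 4 cabins:
  cabin 1: 22 + 8 = 30
  cabin 2: 21 + 10 = 31
  cabin 3: 21 + 7 + 3 = 31
  cabin 4: 7 + 5 + 4 + 4 = 20
Every load is within 31, so 4 cabins suffice.

Yes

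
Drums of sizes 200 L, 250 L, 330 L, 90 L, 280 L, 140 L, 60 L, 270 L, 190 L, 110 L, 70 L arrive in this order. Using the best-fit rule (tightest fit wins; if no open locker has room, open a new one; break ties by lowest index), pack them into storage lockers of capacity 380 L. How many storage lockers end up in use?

6

  200 → locker 1 (new)  [load 200/380]
  250 → locker 2 (new)  [load 250/380]
  330 → locker 3 (new)  [load 330/380]
  90 → locker 2  [load 340/380]
  280 → locker 4 (new)  [load 280/380]
  140 → locker 1  [load 340/380]
  60 → locker 4  [load 340/380]
  270 → locker 5 (new)  [load 270/380]
  190 → locker 6 (new)  [load 190/380]
  110 → locker 5  [load 380/380]
  70 → locker 6  [load 260/380]
6 storage lockers opened.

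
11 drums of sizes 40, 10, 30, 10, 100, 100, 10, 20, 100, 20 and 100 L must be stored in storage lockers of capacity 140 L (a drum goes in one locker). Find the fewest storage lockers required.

Total = 100 + 100 + 100 + 100 + 40 + 30 + 20 + 20 + 10 + 10 + 10 = 540 L.
Lower bound: ⌈540/140⌉ = 4 storage lockers.
A packing using 4 storage lockers:
  locker 1: 100 + 40 = 140
  locker 2: 100 + 30 + 10 = 140
  locker 3: 100 + 20 + 20 = 140
  locker 4: 100 + 10 + 10 = 120
This matches the lower bound, so 4 is optimal.

4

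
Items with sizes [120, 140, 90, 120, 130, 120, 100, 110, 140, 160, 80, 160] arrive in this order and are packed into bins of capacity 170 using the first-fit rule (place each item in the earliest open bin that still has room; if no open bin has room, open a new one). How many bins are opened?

11

  120 → bin 1 (new)  [load 120/170]
  140 → bin 2 (new)  [load 140/170]
  90 → bin 3 (new)  [load 90/170]
  120 → bin 4 (new)  [load 120/170]
  130 → bin 5 (new)  [load 130/170]
  120 → bin 6 (new)  [load 120/170]
  100 → bin 7 (new)  [load 100/170]
  110 → bin 8 (new)  [load 110/170]
  140 → bin 9 (new)  [load 140/170]
  160 → bin 10 (new)  [load 160/170]
  80 → bin 3  [load 170/170]
  160 → bin 11 (new)  [load 160/170]
11 bins opened.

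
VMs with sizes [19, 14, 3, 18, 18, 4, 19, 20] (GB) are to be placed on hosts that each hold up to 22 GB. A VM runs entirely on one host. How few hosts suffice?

6

Total = 20 + 19 + 19 + 18 + 18 + 14 + 4 + 3 = 115 GB.
Lower bound: ⌈115/22⌉ = 6 hosts.
A packing using 6 hosts:
  host 1: 20 = 20
  host 2: 19 + 3 = 22
  host 3: 19 = 19
  host 4: 18 + 4 = 22
  host 5: 18 = 18
  host 6: 14 = 14
This matches the lower bound, so 6 is optimal.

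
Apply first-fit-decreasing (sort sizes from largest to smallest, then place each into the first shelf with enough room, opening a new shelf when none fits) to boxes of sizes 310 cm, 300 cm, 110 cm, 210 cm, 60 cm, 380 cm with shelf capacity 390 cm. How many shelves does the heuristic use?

4

Sorted descending: 380, 310, 300, 210, 110, 60.
  380 → shelf 1 (new)  [load 380/390]
  310 → shelf 2 (new)  [load 310/390]
  300 → shelf 3 (new)  [load 300/390]
  210 → shelf 4 (new)  [load 210/390]
  110 → shelf 4  [load 320/390]
  60 → shelf 2  [load 370/390]
4 shelves opened.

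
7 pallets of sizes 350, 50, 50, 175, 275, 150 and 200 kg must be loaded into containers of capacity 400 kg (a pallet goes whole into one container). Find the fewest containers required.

4

Total = 350 + 275 + 200 + 175 + 150 + 50 + 50 = 1250 kg.
Lower bound: ⌈1250/400⌉ = 4 containers.
A packing using 4 containers:
  container 1: 350 + 50 = 400
  container 2: 275 + 50 = 325
  container 3: 200 + 175 = 375
  container 4: 150 = 150
This matches the lower bound, so 4 is optimal.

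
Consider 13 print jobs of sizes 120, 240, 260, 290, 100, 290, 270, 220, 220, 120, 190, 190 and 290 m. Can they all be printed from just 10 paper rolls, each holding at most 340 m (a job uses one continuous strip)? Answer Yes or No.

Yes

A valid assignment using 10 paper rolls:
  roll 1: 290 = 290
  roll 2: 290 = 290
  roll 3: 290 = 290
  roll 4: 270 = 270
  roll 5: 260 = 260
  roll 6: 240 + 100 = 340
  roll 7: 220 + 120 = 340
  roll 8: 220 + 120 = 340
  roll 9: 190 = 190
  roll 10: 190 = 190
Every load is within 340 m, so 10 paper rolls suffice.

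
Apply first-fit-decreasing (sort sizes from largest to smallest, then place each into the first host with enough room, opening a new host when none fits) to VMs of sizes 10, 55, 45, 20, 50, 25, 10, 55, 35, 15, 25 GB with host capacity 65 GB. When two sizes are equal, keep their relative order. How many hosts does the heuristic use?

Sorted descending: 55, 55, 50, 45, 35, 25, 25, 20, 15, 10, 10.
  55 → host 1 (new)  [load 55/65]
  55 → host 2 (new)  [load 55/65]
  50 → host 3 (new)  [load 50/65]
  45 → host 4 (new)  [load 45/65]
  35 → host 5 (new)  [load 35/65]
  25 → host 5  [load 60/65]
  25 → host 6 (new)  [load 25/65]
  20 → host 4  [load 65/65]
  15 → host 3  [load 65/65]
  10 → host 1  [load 65/65]
  10 → host 2  [load 65/65]
6 hosts opened.

6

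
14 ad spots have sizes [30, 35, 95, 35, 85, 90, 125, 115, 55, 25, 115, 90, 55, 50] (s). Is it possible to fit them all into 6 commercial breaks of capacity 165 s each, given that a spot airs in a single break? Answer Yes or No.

Total = 1000 s; ⌈1000/165⌉ = 7.
At least 7 commercial breaks are required, but only 6 are allowed.

No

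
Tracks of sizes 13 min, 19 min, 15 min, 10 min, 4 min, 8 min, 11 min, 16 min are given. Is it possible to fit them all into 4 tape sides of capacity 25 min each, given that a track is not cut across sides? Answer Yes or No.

A valid assignment using 4 tape sides:
  side 1: 19 + 4 = 23
  side 2: 16 + 8 = 24
  side 3: 15 + 10 = 25
  side 4: 13 + 11 = 24
Every load is within 25 min, so 4 tape sides suffice.

Yes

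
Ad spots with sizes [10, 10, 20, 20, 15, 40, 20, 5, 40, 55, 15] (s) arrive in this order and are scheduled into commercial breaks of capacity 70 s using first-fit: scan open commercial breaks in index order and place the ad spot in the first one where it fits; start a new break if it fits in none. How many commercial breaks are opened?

4

  10 → break 1 (new)  [load 10/70]
  10 → break 1  [load 20/70]
  20 → break 1  [load 40/70]
  20 → break 1  [load 60/70]
  15 → break 2 (new)  [load 15/70]
  40 → break 2  [load 55/70]
  20 → break 3 (new)  [load 20/70]
  5 → break 1  [load 65/70]
  40 → break 3  [load 60/70]
  55 → break 4 (new)  [load 55/70]
  15 → break 2  [load 70/70]
4 commercial breaks opened.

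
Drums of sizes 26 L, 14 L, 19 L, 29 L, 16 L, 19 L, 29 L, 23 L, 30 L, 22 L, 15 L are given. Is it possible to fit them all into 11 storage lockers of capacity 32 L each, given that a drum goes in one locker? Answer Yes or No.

Yes

A valid assignment using 10 storage lockers:
  locker 1: 30 = 30
  locker 2: 29 = 29
  locker 3: 29 = 29
  locker 4: 26 = 26
  locker 5: 23 = 23
  locker 6: 22 = 22
  locker 7: 19 = 19
  locker 8: 19 = 19
  locker 9: 16 + 15 = 31
  locker 10: 14 = 14
That uses only 10 ≤ 11, so 11 storage lockers are enough.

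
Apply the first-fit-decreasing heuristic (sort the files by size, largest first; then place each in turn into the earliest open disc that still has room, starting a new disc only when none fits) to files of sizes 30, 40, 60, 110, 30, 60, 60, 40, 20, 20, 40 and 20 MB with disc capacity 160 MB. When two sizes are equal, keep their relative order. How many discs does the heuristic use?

4

Sorted descending: 110, 60, 60, 60, 40, 40, 40, 30, 30, 20, 20, 20.
  110 → disc 1 (new)  [load 110/160]
  60 → disc 2 (new)  [load 60/160]
  60 → disc 2  [load 120/160]
  60 → disc 3 (new)  [load 60/160]
  40 → disc 1  [load 150/160]
  40 → disc 2  [load 160/160]
  40 → disc 3  [load 100/160]
  30 → disc 3  [load 130/160]
  30 → disc 3  [load 160/160]
  20 → disc 4 (new)  [load 20/160]
  20 → disc 4  [load 40/160]
  20 → disc 4  [load 60/160]
4 discs opened.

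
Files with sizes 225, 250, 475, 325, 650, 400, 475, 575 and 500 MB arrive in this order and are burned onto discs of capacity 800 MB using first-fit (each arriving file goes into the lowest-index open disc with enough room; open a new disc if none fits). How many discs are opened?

  225 → disc 1 (new)  [load 225/800]
  250 → disc 1  [load 475/800]
  475 → disc 2 (new)  [load 475/800]
  325 → disc 1  [load 800/800]
  650 → disc 3 (new)  [load 650/800]
  400 → disc 4 (new)  [load 400/800]
  475 → disc 5 (new)  [load 475/800]
  575 → disc 6 (new)  [load 575/800]
  500 → disc 7 (new)  [load 500/800]
7 discs opened.

7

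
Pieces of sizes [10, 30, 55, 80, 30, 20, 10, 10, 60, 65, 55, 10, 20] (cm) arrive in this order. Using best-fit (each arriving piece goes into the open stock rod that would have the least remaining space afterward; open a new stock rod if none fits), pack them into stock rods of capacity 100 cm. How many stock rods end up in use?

6

  10 → stock rod 1 (new)  [load 10/100]
  30 → stock rod 1  [load 40/100]
  55 → stock rod 1  [load 95/100]
  80 → stock rod 2 (new)  [load 80/100]
  30 → stock rod 3 (new)  [load 30/100]
  20 → stock rod 2  [load 100/100]
  10 → stock rod 3  [load 40/100]
  10 → stock rod 3  [load 50/100]
  60 → stock rod 4 (new)  [load 60/100]
  65 → stock rod 5 (new)  [load 65/100]
  55 → stock rod 6 (new)  [load 55/100]
  10 → stock rod 5  [load 75/100]
  20 → stock rod 5  [load 95/100]
6 stock rods opened.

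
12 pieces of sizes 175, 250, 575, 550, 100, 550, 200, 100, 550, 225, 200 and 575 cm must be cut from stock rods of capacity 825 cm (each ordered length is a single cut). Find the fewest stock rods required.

Total = 575 + 575 + 550 + 550 + 550 + 250 + 225 + 200 + 200 + 175 + 100 + 100 = 4050 cm.
Lower bound: ⌈4050/825⌉ = 5 stock rods.
A packing using 6 stock rods:
  stock rod 1: 575 + 250 = 825
  stock rod 2: 575 + 225 = 800
  stock rod 3: 550 + 200 = 750
  stock rod 4: 550 + 200 = 750
  stock rod 5: 550 + 175 + 100 = 825
  stock rod 6: 100 = 100
No arrangement into 5 stock rods stays within capacity, so 6 is optimal.

6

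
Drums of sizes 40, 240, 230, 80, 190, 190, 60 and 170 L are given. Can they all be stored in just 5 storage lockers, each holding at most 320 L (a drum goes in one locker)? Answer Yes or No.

A valid assignment using 5 storage lockers:
  locker 1: 240 + 80 = 320
  locker 2: 230 + 60 = 290
  locker 3: 190 + 40 = 230
  locker 4: 190 = 190
  locker 5: 170 = 170
Every load is within 320 L, so 5 storage lockers suffice.

Yes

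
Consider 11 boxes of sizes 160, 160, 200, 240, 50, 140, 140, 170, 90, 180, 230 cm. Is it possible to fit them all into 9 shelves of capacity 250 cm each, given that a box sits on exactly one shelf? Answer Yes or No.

A valid assignment using 9 shelves:
  shelf 1: 240 = 240
  shelf 2: 230 = 230
  shelf 3: 200 + 50 = 250
  shelf 4: 180 = 180
  shelf 5: 170 = 170
  shelf 6: 160 + 90 = 250
  shelf 7: 160 = 160
  shelf 8: 140 = 140
  shelf 9: 140 = 140
Every load is within 250 cm, so 9 shelves suffice.

Yes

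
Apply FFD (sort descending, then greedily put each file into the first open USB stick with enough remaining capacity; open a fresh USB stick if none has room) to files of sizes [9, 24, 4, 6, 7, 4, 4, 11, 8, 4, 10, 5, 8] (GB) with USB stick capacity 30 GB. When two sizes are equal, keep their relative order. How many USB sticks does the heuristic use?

Sorted descending: 24, 11, 10, 9, 8, 8, 7, 6, 5, 4, 4, 4, 4.
  24 → USB stick 1 (new)  [load 24/30]
  11 → USB stick 2 (new)  [load 11/30]
  10 → USB stick 2  [load 21/30]
  9 → USB stick 2  [load 30/30]
  8 → USB stick 3 (new)  [load 8/30]
  8 → USB stick 3  [load 16/30]
  7 → USB stick 3  [load 23/30]
  6 → USB stick 1  [load 30/30]
  5 → USB stick 3  [load 28/30]
  4 → USB stick 4 (new)  [load 4/30]
  4 → USB stick 4  [load 8/30]
  4 → USB stick 4  [load 12/30]
  4 → USB stick 4  [load 16/30]
4 USB sticks opened.

4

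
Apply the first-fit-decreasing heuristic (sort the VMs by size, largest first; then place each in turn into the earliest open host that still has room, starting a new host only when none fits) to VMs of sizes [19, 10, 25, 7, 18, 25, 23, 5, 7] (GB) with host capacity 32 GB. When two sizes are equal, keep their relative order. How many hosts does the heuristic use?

5

Sorted descending: 25, 25, 23, 19, 18, 10, 7, 7, 5.
  25 → host 1 (new)  [load 25/32]
  25 → host 2 (new)  [load 25/32]
  23 → host 3 (new)  [load 23/32]
  19 → host 4 (new)  [load 19/32]
  18 → host 5 (new)  [load 18/32]
  10 → host 4  [load 29/32]
  7 → host 1  [load 32/32]
  7 → host 2  [load 32/32]
  5 → host 3  [load 28/32]
5 hosts opened.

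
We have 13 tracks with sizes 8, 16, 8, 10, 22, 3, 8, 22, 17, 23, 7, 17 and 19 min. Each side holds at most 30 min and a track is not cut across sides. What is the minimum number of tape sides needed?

Total = 23 + 22 + 22 + 19 + 17 + 17 + 16 + 10 + 8 + 8 + 8 + 7 + 3 = 180 min.
Lower bound: ⌈180/30⌉ = 6 tape sides.
Also, 7 tracks each exceed 15 min, and no two of those can share a side, so at least 7 tape sides are needed.
A packing using 7 tape sides:
  side 1: 23 + 7 = 30
  side 2: 22 + 8 = 30
  side 3: 22 + 8 = 30
  side 4: 19 + 10 = 29
  side 5: 17 + 8 + 3 = 28
  side 6: 17 = 17
  side 7: 16 = 16
This matches the lower bound, so 7 is optimal.

7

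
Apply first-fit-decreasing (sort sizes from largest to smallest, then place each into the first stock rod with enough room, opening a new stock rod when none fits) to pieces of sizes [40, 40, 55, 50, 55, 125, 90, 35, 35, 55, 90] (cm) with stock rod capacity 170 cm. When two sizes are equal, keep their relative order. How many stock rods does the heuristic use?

Sorted descending: 125, 90, 90, 55, 55, 55, 50, 40, 40, 35, 35.
  125 → stock rod 1 (new)  [load 125/170]
  90 → stock rod 2 (new)  [load 90/170]
  90 → stock rod 3 (new)  [load 90/170]
  55 → stock rod 2  [load 145/170]
  55 → stock rod 3  [load 145/170]
  55 → stock rod 4 (new)  [load 55/170]
  50 → stock rod 4  [load 105/170]
  40 → stock rod 1  [load 165/170]
  40 → stock rod 4  [load 145/170]
  35 → stock rod 5 (new)  [load 35/170]
  35 → stock rod 5  [load 70/170]
5 stock rods opened.

5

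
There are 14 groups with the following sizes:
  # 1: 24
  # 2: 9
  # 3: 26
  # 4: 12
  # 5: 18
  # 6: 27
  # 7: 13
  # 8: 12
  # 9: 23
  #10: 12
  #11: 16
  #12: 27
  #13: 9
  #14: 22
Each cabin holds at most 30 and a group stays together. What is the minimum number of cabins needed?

Total = 27 + 27 + 26 + 24 + 23 + 22 + 18 + 16 + 13 + 12 + 12 + 12 + 9 + 9 = 250.
Lower bound: ⌈250/30⌉ = 9 cabins.
A packing using 10 cabins:
  cabin 1: 27 = 27
  cabin 2: 27 = 27
  cabin 3: 26 = 26
  cabin 4: 24 = 24
  cabin 5: 23 = 23
  cabin 6: 22 = 22
  cabin 7: 18 + 12 = 30
  cabin 8: 16 + 13 = 29
  cabin 9: 12 + 12 = 24
  cabin 10: 9 + 9 = 18
No arrangement into 9 cabins stays within capacity, so 10 is optimal.

10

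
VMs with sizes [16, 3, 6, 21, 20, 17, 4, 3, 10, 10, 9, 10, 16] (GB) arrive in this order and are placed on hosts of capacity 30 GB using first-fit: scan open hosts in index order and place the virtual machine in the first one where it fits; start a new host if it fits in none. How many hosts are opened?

6

  16 → host 1 (new)  [load 16/30]
  3 → host 1  [load 19/30]
  6 → host 1  [load 25/30]
  21 → host 2 (new)  [load 21/30]
  20 → host 3 (new)  [load 20/30]
  17 → host 4 (new)  [load 17/30]
  4 → host 1  [load 29/30]
  3 → host 2  [load 24/30]
  10 → host 3  [load 30/30]
  10 → host 4  [load 27/30]
  9 → host 5 (new)  [load 9/30]
  10 → host 5  [load 19/30]
  16 → host 6 (new)  [load 16/30]
6 hosts opened.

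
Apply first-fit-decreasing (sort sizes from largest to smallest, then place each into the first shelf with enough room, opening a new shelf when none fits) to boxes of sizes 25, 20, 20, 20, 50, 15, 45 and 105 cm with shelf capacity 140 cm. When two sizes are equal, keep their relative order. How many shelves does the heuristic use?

3

Sorted descending: 105, 50, 45, 25, 20, 20, 20, 15.
  105 → shelf 1 (new)  [load 105/140]
  50 → shelf 2 (new)  [load 50/140]
  45 → shelf 2  [load 95/140]
  25 → shelf 1  [load 130/140]
  20 → shelf 2  [load 115/140]
  20 → shelf 2  [load 135/140]
  20 → shelf 3 (new)  [load 20/140]
  15 → shelf 3  [load 35/140]
3 shelves opened.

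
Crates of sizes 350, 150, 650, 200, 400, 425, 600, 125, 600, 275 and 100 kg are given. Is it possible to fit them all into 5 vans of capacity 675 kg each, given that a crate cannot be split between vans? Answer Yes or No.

No

Total = 3875 kg; ⌈3875/675⌉ = 6.
At least 6 vans are required, but only 5 are allowed.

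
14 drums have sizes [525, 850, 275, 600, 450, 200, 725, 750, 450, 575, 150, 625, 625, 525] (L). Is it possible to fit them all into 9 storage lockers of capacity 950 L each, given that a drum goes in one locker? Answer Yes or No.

No

Total = 7325 L; ⌈7325/950⌉ = 8.
9 drums each exceed half the capacity and cannot share a locker, forcing at least 9 storage lockers.
The bound of 9 does not rule out 9, but exhaustive search shows no assignment into 9 storage lockers of capacity 950 L exists — the minimum is 10.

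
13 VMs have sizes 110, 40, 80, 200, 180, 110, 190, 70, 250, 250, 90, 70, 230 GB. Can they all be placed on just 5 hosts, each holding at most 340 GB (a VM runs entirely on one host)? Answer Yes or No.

No

Total = 1870 GB; ⌈1870/340⌉ = 6.
At least 6 hosts are required, but only 5 are allowed.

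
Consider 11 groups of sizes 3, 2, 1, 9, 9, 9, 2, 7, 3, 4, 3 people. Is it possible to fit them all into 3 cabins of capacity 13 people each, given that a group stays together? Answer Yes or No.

No

Total = 52 people; ⌈52/13⌉ = 4.
At least 4 cabins are required, but only 3 are allowed.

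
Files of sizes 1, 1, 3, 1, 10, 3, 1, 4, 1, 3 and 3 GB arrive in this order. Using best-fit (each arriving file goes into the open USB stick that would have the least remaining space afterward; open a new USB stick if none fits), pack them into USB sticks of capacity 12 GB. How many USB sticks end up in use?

  1 → USB stick 1 (new)  [load 1/12]
  1 → USB stick 1  [load 2/12]
  3 → USB stick 1  [load 5/12]
  1 → USB stick 1  [load 6/12]
  10 → USB stick 2 (new)  [load 10/12]
  3 → USB stick 1  [load 9/12]
  1 → USB stick 2  [load 11/12]
  4 → USB stick 3 (new)  [load 4/12]
  1 → USB stick 2  [load 12/12]
  3 → USB stick 1  [load 12/12]
  3 → USB stick 3  [load 7/12]
3 USB sticks opened.

3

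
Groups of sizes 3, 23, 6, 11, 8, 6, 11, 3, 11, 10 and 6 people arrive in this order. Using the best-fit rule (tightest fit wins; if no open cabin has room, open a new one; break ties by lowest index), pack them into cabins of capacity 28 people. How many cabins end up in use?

4

  3 → cabin 1 (new)  [load 3/28]
  23 → cabin 1  [load 26/28]
  6 → cabin 2 (new)  [load 6/28]
  11 → cabin 2  [load 17/28]
  8 → cabin 2  [load 25/28]
  6 → cabin 3 (new)  [load 6/28]
  11 → cabin 3  [load 17/28]
  3 → cabin 2  [load 28/28]
  11 → cabin 3  [load 28/28]
  10 → cabin 4 (new)  [load 10/28]
  6 → cabin 4  [load 16/28]
4 cabins opened.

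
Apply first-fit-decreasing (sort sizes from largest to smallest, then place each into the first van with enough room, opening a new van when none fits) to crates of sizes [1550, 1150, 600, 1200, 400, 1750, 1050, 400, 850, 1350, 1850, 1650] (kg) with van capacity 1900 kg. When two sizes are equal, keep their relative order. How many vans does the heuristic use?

8

Sorted descending: 1850, 1750, 1650, 1550, 1350, 1200, 1150, 1050, 850, 600, 400, 400.
  1850 → van 1 (new)  [load 1850/1900]
  1750 → van 2 (new)  [load 1750/1900]
  1650 → van 3 (new)  [load 1650/1900]
  1550 → van 4 (new)  [load 1550/1900]
  1350 → van 5 (new)  [load 1350/1900]
  1200 → van 6 (new)  [load 1200/1900]
  1150 → van 7 (new)  [load 1150/1900]
  1050 → van 8 (new)  [load 1050/1900]
  850 → van 8  [load 1900/1900]
  600 → van 6  [load 1800/1900]
  400 → van 5  [load 1750/1900]
  400 → van 7  [load 1550/1900]
8 vans opened.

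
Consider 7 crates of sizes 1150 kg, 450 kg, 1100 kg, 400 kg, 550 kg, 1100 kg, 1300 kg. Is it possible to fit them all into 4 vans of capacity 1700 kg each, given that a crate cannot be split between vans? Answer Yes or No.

Yes

A valid assignment using 4 vans:
  van 1: 1300 + 400 = 1700
  van 2: 1150 + 550 = 1700
  van 3: 1100 + 450 = 1550
  van 4: 1100 = 1100
Every load is within 1700 kg, so 4 vans suffice.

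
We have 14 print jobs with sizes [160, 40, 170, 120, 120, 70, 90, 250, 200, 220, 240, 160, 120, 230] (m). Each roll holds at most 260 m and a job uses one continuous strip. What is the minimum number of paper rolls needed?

10

Total = 250 + 240 + 230 + 220 + 200 + 170 + 160 + 160 + 120 + 120 + 120 + 90 + 70 + 40 = 2190 m.
Lower bound: ⌈2190/260⌉ = 9 paper rolls.
A packing using 10 paper rolls:
  roll 1: 250 = 250
  roll 2: 240 = 240
  roll 3: 230 = 230
  roll 4: 220 + 40 = 260
  roll 5: 200 = 200
  roll 6: 170 + 90 = 260
  roll 7: 160 + 70 = 230
  roll 8: 160 = 160
  roll 9: 120 + 120 = 240
  roll 10: 120 = 120
No arrangement into 9 paper rolls stays within capacity, so 10 is optimal.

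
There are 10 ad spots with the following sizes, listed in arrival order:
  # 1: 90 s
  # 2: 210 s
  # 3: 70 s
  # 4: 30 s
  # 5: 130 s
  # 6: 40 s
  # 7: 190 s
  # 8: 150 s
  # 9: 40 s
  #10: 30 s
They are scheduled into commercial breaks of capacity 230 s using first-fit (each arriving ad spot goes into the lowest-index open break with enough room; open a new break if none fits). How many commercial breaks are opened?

5

  90 → break 1 (new)  [load 90/230]
  210 → break 2 (new)  [load 210/230]
  70 → break 1  [load 160/230]
  30 → break 1  [load 190/230]
  130 → break 3 (new)  [load 130/230]
  40 → break 1  [load 230/230]
  190 → break 4 (new)  [load 190/230]
  150 → break 5 (new)  [load 150/230]
  40 → break 3  [load 170/230]
  30 → break 3  [load 200/230]
5 commercial breaks opened.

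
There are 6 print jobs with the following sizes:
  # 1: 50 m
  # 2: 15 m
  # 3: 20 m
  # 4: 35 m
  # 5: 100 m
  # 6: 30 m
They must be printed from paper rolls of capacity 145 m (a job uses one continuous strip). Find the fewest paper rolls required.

2

Total = 100 + 50 + 35 + 30 + 20 + 15 = 250 m.
Lower bound: ⌈250/145⌉ = 2 paper rolls.
A packing using 2 paper rolls:
  roll 1: 100 + 35 = 135
  roll 2: 50 + 30 + 20 + 15 = 115
This matches the lower bound, so 2 is optimal.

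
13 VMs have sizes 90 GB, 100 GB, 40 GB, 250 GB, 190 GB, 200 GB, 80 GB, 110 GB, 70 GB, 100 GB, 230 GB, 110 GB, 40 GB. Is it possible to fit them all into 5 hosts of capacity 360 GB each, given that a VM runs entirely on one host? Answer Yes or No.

A valid assignment using 5 hosts:
  host 1: 250 + 110 = 360
  host 2: 230 + 110 = 340
  host 3: 200 + 100 + 40 = 340
  host 4: 190 + 100 + 70 = 360
  host 5: 90 + 80 + 40 = 210
Every load is within 360 GB, so 5 hosts suffice.

Yes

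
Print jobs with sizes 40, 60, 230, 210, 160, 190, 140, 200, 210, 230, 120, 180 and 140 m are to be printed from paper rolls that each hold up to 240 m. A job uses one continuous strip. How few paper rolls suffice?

11

Total = 230 + 230 + 210 + 210 + 200 + 190 + 180 + 160 + 140 + 140 + 120 + 60 + 40 = 2110 m.
Lower bound: ⌈2110/240⌉ = 9 paper rolls.
Also, 10 print jobs each exceed 120 m, and no two of those can share a roll, so at least 10 paper rolls are needed.
A packing using 11 paper rolls:
  roll 1: 230 = 230
  roll 2: 230 = 230
  roll 3: 210 = 210
  roll 4: 210 = 210
  roll 5: 200 + 40 = 240
  roll 6: 190 = 190
  roll 7: 180 + 60 = 240
  roll 8: 160 = 160
  roll 9: 140 = 140
  roll 10: 140 = 140
  roll 11: 120 = 120
No arrangement into 10 paper rolls stays within capacity, so 11 is optimal.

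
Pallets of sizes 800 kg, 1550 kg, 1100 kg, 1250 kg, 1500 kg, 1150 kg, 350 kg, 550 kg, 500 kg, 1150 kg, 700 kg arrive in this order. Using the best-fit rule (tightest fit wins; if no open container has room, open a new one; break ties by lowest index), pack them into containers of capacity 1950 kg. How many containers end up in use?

  800 → container 1 (new)  [load 800/1950]
  1550 → container 2 (new)  [load 1550/1950]
  1100 → container 1  [load 1900/1950]
  1250 → container 3 (new)  [load 1250/1950]
  1500 → container 4 (new)  [load 1500/1950]
  1150 → container 5 (new)  [load 1150/1950]
  350 → container 2  [load 1900/1950]
  550 → container 3  [load 1800/1950]
  500 → container 5  [load 1650/1950]
  1150 → container 6 (new)  [load 1150/1950]
  700 → container 6  [load 1850/1950]
6 containers opened.

6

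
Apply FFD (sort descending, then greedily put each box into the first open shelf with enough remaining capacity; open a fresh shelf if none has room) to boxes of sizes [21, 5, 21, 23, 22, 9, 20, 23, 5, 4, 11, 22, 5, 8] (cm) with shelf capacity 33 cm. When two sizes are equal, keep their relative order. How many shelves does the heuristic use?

Sorted descending: 23, 23, 22, 22, 21, 21, 20, 11, 9, 8, 5, 5, 5, 4.
  23 → shelf 1 (new)  [load 23/33]
  23 → shelf 2 (new)  [load 23/33]
  22 → shelf 3 (new)  [load 22/33]
  22 → shelf 4 (new)  [load 22/33]
  21 → shelf 5 (new)  [load 21/33]
  21 → shelf 6 (new)  [load 21/33]
  20 → shelf 7 (new)  [load 20/33]
  11 → shelf 3  [load 33/33]
  9 → shelf 1  [load 32/33]
  8 → shelf 2  [load 31/33]
  5 → shelf 4  [load 27/33]
  5 → shelf 4  [load 32/33]
  5 → shelf 5  [load 26/33]
  4 → shelf 5  [load 30/33]
7 shelves opened.

7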